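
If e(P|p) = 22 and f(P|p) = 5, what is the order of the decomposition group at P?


|D_P| = e * f
= 22 * 5
= 110

110


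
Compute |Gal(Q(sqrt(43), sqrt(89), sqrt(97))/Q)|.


The 3 square roots of distinct primes are multiplicatively independent over Q,
so [K:Q] = 2^3 and Gal(K/Q) is isomorphic to (Z/2Z)^3.
|Gal| = 2^3 = 8

8


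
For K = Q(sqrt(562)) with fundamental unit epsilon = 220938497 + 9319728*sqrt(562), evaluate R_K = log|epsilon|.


epsilon = 220938497 + 9319728*sqrt(562)
= 4.4188e+08
R = ln(4.4188e+08)
= 19.9065

19.9065


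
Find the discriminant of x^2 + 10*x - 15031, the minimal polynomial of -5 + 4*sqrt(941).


The element -5 + 4*sqrt(941) has minimal polynomial:
x^2 + 10*x - 15031
Discriminant = (10)^2 - 4*(-15031)
= 100 + 60124
= 60224

60224


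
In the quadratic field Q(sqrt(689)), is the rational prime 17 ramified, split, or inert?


K = Q(sqrt(689)). Since d mod 4 = 1, disc(K) = 689.
Check p | disc: 689 mod 17 = 9.
p does not divide disc. Compute Legendre symbol (d/p):
9^((17-1)/2) mod 17 = 1
(d/p) = 1, so p splits: (p) = P*P' with e=1, f=1, g=2.
Therefore p is split.

split


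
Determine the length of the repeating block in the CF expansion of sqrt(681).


Run the CF algorithm for sqrt(681).
a_0 = floor(sqrt(681)) = 26; set m_0=0, q_0=1.
Recurrence: m' = q*a - m,  q' = (d - m'^2)/q,  a' = floor((a_0 + m')/q').
  step 1: m=26, q=5, a=10
  step 2: m=24, q=21, a=2
  step 3: m=18, q=17, a=2
  step 4: m=16, q=25, a=1
  step 5: m=9, q=24, a=1
  step 6: m=15, q=19, a=2
  step 7: m=23, q=8, a=6
  step 8: m=25, q=7, a=7
  step 9: m=24, q=15, a=3
  step 10: m=21, q=16, a=2
  step 11: m=11, q=35, a=1
  step 12: m=24, q=3, a=16
  step 13: m=24, q=35, a=1
  step 14: m=11, q=16, a=2
  step 15: m=21, q=15, a=3
  step 16: m=24, q=7, a=7
  step 17: m=25, q=8, a=6
  step 18: m=23, q=19, a=2
  step 19: m=15, q=24, a=1
  step 20: m=9, q=25, a=1
  step 21: m=16, q=17, a=2
  step 22: m=18, q=21, a=2
  step 23: m=24, q=5, a=10
  step 24: m=26, q=1, a=52
a_24 = 2*a_0 = 52, so the period closes here.
sqrt(681) = [26; 10, 2, 2, 1, 1, 2, 6, 7, 3, 2, 1, 16, 1, 2, 3, 7, 6, 2, 1, 1, 2, 2, 10, 52]
Period length = 24

24


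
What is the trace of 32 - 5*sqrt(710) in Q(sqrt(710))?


Tr(a + b*sqrt(d)) = (a + b*sqrt(d)) + (a - b*sqrt(d)) = 2a
= 2 * (32)
= 64

64


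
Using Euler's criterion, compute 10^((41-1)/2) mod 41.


p = 41 is prime and the exponent is (p-1)/2 = 20, so by Euler's criterion 10^20 = (10/41) = +1 or -1 mod 41.
Compute by square-and-multiply:
  20 = 16 + 4 (binary 10100)
  Repeated squaring mod 41: 10^1 = 10, 10^2 = 18, 10^4 = 37, 10^8 = 16, 10^16 = 10
  10^20 = 10^16 * 10^4 = 10 * 37 mod 41
    10 * 37 = 370 = 1 mod 41
  10^20 = 1 mod 41
Result 1: 10 is a quadratic residue mod 41.
10^20 mod 41 = 1

1


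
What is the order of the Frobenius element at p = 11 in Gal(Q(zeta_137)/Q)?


The Frobenius at p in Gal(Q(zeta_n)/Q) = (Z/nZ)* is the class of p, so its order is ord_137(11), the smallest k >= 1 with 11^k = 1 mod 137.
n = 137 = 137, phi(137) = 136; the order divides phi(n).
Divisors of 136: 1, 2, 4, 8, 17, 34, 68, 136
Repeated squaring mod 137: 11^1 = 11, 11^2 = 121, 11^4 = 119, 11^8 = 50, 11^16 = 34, 11^32 = 60, 11^64 = 38, 11^128 = 74
Test divisors in increasing order:
  k=1: 11^1 = 11 mod 137
  k=2: 11^2 = 121 mod 137
  k=4: 11^4 = 119 mod 137
  k=8: 11^8 = 50 mod 137
  k=17: 11^17 = 34 * 11 = 100 mod 137
  k=34: 11^34 = 60 * 121 = 136 mod 137
  k=68: 11^68 = 38 * 119 = 1 mod 137  <- first divisor giving 1
Order = 68

68


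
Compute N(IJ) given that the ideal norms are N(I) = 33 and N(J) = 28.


N(IJ) = N(I) * N(J)
= 33 * 28
= 924

924


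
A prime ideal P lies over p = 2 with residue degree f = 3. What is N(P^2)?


N(P^a) = p^(a*f)
= 2^(2*3)
= 2^6
= 64

64


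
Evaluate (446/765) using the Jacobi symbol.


Compute (446/765) via quadratic reciprocity:
  pull out 2: (2/765) = -1  (since 765 mod 8 = 5)
  reciprocity: (223/765) -> +(765/223)
  reduce: (96/223)
  pull out 2: (2/223) = +1  (since 223 mod 8 = 7)
  pull out 2: (2/223) = +1  (since 223 mod 8 = 7)
  pull out 2: (2/223) = +1  (since 223 mod 8 = 7)
  pull out 2: (2/223) = +1  (since 223 mod 8 = 7)
  pull out 2: (2/223) = +1  (since 223 mod 8 = 7)
  reciprocity: (3/223) -> -(223/3)
  reduce: (1/3)
  (1/3) = 1
Product of signs = 1

1


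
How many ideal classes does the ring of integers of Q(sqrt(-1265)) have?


K = Q(sqrt(-1265)). d mod 4 = 3, so D = disc(K) = 4d = -5060
h(K) equals the number of primitive reduced positive-definite forms (a, b, c) = a*x^2 + b*x*y + c*y^2 with b^2 - 4ac = D,
where reduced means |b| <= a <= c, with b >= 0 whenever |b| = a or a = c, and primitive means gcd(a, b, c) = 1.
Reduced forces 3a^2 <= |D| = 5060, so 1 <= a <= 41; b must have the parity of D, and c = (b^2 - D)/(4a) must be an integer >= a.
Enumerate a = 1..41, b in [-a, a]:
  a=1: (1, 0, 1265)  [1]
  a=2: (2, 2, 633)  [1]
  a=3: (3, -2, 422), (3, 2, 422)  [2]
  a=4: none
  a=5: (5, 0, 253)  [1]
  a=6: (6, -2, 211), (6, 2, 211)  [2]
  a=7: (7, -6, 182), (7, 6, 182)  [2]
  a=8: none
  a=9: (9, -4, 141), (9, 4, 141)  [2]
  a=10: (10, 10, 129)  [1]
  a=11: (11, 0, 115)  [1]
  a=12: none
  a=13: (13, -6, 98), (13, 6, 98)  [2]
  a=14: (14, -6, 91), (14, 6, 91)  [2]
  a=15: (15, -10, 86), (15, 10, 86)  [2]
  a=16..17: none
  a=18: (18, -14, 73), (18, 14, 73)  [2]
  a=19..20: none
  a=21: (21, -20, 65), (21, -8, 61), (21, 8, 61), (21, 20, 65)  [4]
  a=22: (22, 22, 63)  [1]
  a=23: (23, 0, 55)  [1]
  a=24..25: none
  a=26: (26, -6, 49), (26, 6, 49)  [2]
  a=27: (27, -4, 47), (27, 4, 47)  [2]
  a=28..29: none
  a=30: (30, -10, 43), (30, 10, 43)  [2]
  a=31..32: none
  a=33: (33, -22, 42), (33, 22, 42)  [2]
  a=34: none
  a=35: (35, -20, 39), (35, 20, 39)  [2]
  a=36: none
  a=37: (37, -34, 42), (37, 34, 42)  [2]
  a=38: none
  a=39: (39, 32, 39)  [1]
  a=40..41: none
Total reduced forms: 1 + 1 + 2 + 1 + 2 + 2 + 2 + 1 + 1 + 2 + 2 + 2 + 2 + 4 + 1 + 1 + 2 + 2 + 2 + 2 + 2 + 2 + 1 = 40
h = 40

40


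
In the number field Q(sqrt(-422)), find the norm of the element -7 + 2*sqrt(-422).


N(a + b*sqrt(d)) = a^2 - d*b^2
= (-7)^2 - (-422)*(2)^2
= 49 + 1688
= 1737

1737


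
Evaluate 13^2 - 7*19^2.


x^2 - d*y^2
= 13^2 - 7*19^2
= 169 - 2527
= -2358

-2358


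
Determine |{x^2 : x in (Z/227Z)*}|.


For prime p, the number of non-zero quadratic residues is (p-1)/2.
= (227-1)/2
= 113

113


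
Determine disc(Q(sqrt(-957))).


For K = Q(sqrt(d)) with d squarefree: disc(K) = d if d = 1 mod 4, and disc(K) = 4d if d = 2 or 3 mod 4.
Here d = -957, and d mod 4 = 3.
d = 3 mod 4, not 1 (O_K = Z[sqrt(d)]), so disc(K) = 4d = 4 * (-957) = -3828

-3828


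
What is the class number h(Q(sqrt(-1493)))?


K = Q(sqrt(-1493)). d mod 4 = 3, so D = disc(K) = 4d = -5972
h(K) equals the number of primitive reduced positive-definite forms (a, b, c) = a*x^2 + b*x*y + c*y^2 with b^2 - 4ac = D,
where reduced means |b| <= a <= c, with b >= 0 whenever |b| = a or a = c, and primitive means gcd(a, b, c) = 1.
Reduced forces 3a^2 <= |D| = 5972, so 1 <= a <= 44; b must have the parity of D, and c = (b^2 - D)/(4a) must be an integer >= a.
Enumerate a = 1..44, b in [-a, a]:
  a=1: (1, 0, 1493)  [1]
  a=2: (2, 2, 747)  [1]
  a=3: (3, -2, 498), (3, 2, 498)  [2]
  a=4..5: none
  a=6: (6, -2, 249), (6, 2, 249)  [2]
  a=7..8: none
  a=9: (9, -2, 166), (9, 2, 166)  [2]
  a=10: none
  a=11: (11, -10, 138), (11, 10, 138)  [2]
  a=12..17: none
  a=18: (18, -2, 83), (18, 2, 83)  [2]
  a=19..21: none
  a=22: (22, -10, 69), (22, 10, 69)  [2]
  a=23: (23, -10, 66), (23, 10, 66)  [2]
  a=24..26: none
  a=27: (27, -20, 59), (27, 20, 59)  [2]
  a=28..32: none
  a=33: (33, -32, 53), (33, -10, 46), (33, 10, 46), (33, 32, 53)  [4]
  a=34..44: none
Total reduced forms: 1 + 1 + 2 + 2 + 2 + 2 + 2 + 2 + 2 + 2 + 4 = 22
h = 22

22


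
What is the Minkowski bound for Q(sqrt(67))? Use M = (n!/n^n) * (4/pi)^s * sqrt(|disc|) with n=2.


d = 67, d mod 4 = 3, so disc(K) = 4d = 268; |disc(K)| = 268
Real quadratic field, so n = 2, s = r2 = 0, r1 = 2
M = (n!/n^n) * (4/pi)^s * sqrt(|disc(K)|) = (2!/2^2) * (4/pi)^0 * sqrt(268)
= 0.5 * 1.000000 * 16.370706
= 8.1854

8.1854


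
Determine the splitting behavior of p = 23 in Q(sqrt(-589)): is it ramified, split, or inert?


K = Q(sqrt(-589)). Since d mod 4 = 3, disc(K) = -2356.
Check p | disc: -2356 mod 23 = 13.
p does not divide disc. Compute Legendre symbol (d/p):
9^((23-1)/2) mod 23 = 1
(d/p) = 1, so p splits: (p) = P*P' with e=1, f=1, g=2.
Therefore p is split.

split


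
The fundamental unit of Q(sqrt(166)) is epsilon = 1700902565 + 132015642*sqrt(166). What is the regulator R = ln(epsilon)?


epsilon = 1700902565 + 132015642*sqrt(166)
= 3.4018e+09
R = ln(3.4018e+09)
= 21.9476

21.9476


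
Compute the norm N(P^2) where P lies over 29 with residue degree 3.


N(P^a) = p^(a*f)
= 29^(2*3)
= 29^6
= 594823321

594823321


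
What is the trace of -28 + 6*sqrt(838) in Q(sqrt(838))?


Tr(a + b*sqrt(d)) = (a + b*sqrt(d)) + (a - b*sqrt(d)) = 2a
= 2 * (-28)
= -56

-56


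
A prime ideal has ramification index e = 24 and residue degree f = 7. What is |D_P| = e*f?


|D_P| = e * f
= 24 * 7
= 168

168


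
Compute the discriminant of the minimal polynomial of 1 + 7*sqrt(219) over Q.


The element 1 + 7*sqrt(219) has minimal polynomial:
x^2 - 2*x - 10730
Discriminant = (-2)^2 - 4*(-10730)
= 4 + 42920
= 42924

42924


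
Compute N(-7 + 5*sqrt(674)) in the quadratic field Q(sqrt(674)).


N(a + b*sqrt(d)) = a^2 - d*b^2
= (-7)^2 - (674)*(5)^2
= 49 - 16850
= -16801

-16801


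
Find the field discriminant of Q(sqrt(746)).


For K = Q(sqrt(d)) with d squarefree: disc(K) = d if d = 1 mod 4, and disc(K) = 4d if d = 2 or 3 mod 4.
Here d = 746, and d mod 4 = 2.
d = 2 mod 4, not 1 (O_K = Z[sqrt(d)]), so disc(K) = 4d = 4 * (746) = 2984

2984


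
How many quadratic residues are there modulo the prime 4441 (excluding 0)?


For prime p, the number of non-zero quadratic residues is (p-1)/2.
= (4441-1)/2
= 2220

2220


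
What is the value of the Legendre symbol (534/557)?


p = 557 is prime, so compute (534/557) with the reciprocity algorithm (Jacobi-symbol steps: pull out 2s via (2/n), flip via reciprocity, reduce):
  pull out 2: (2/557) = -1  (since 557 mod 8 = 5)
  reciprocity: (267/557) -> +(557/267)
  reduce: (23/267)
  reciprocity: (23/267) -> -(267/23)
  reduce: (14/23)
  pull out 2: (2/23) = +1  (since 23 mod 8 = 7)
  reciprocity: (7/23) -> -(23/7)
  reduce: (2/7)
  pull out 2: (2/7) = +1  (since 7 mod 8 = 7)
  (1/7) = 1
Product of signs = -1
(534/557) = -1

-1


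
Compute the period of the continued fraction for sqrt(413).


Run the CF algorithm for sqrt(413).
a_0 = floor(sqrt(413)) = 20; set m_0=0, q_0=1.
Recurrence: m' = q*a - m,  q' = (d - m'^2)/q,  a' = floor((a_0 + m')/q').
  step 1: m=20, q=13, a=3
  step 2: m=19, q=4, a=9
  step 3: m=17, q=31, a=1
  step 4: m=14, q=7, a=4
  step 5: m=14, q=31, a=1
  step 6: m=17, q=4, a=9
  step 7: m=19, q=13, a=3
  step 8: m=20, q=1, a=40
a_8 = 2*a_0 = 40, so the period closes here.
sqrt(413) = [20; 3, 9, 1, 4, 1, 9, 3, 40]
Period length = 8

8


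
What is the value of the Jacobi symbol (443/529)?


Compute (443/529) via quadratic reciprocity:
  reciprocity: (443/529) -> +(529/443)
  reduce: (86/443)
  pull out 2: (2/443) = -1  (since 443 mod 8 = 3)
  reciprocity: (43/443) -> -(443/43)
  reduce: (13/43)
  reciprocity: (13/43) -> +(43/13)
  reduce: (4/13)
  pull out 2: (2/13) = -1  (since 13 mod 8 = 5)
  pull out 2: (2/13) = -1  (since 13 mod 8 = 5)
  (1/13) = 1
Product of signs = 1

1


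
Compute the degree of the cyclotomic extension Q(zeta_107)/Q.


The degree equals Euler's totient phi(107).
107 = 107
phi(107) = 106

106


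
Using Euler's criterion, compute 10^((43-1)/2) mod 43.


p = 43 is prime and the exponent is (p-1)/2 = 21, so by Euler's criterion 10^21 = (10/43) = +1 or -1 mod 43.
Compute by square-and-multiply:
  21 = 16 + 4 + 1 (binary 10101)
  Repeated squaring mod 43: 10^1 = 10, 10^2 = 14, 10^4 = 24, 10^8 = 17, 10^16 = 31
  10^21 = 10^16 * 10^4 * 10^1 = 31 * 24 * 10 mod 43
    31 * 24 = 744 = 13 mod 43
    13 * 10 = 130 = 1 mod 43
  10^21 = 1 mod 43
Result 1: 10 is a quadratic residue mod 43.
10^21 mod 43 = 1

1


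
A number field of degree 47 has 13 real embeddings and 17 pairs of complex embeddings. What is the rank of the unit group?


By Dirichlet's unit theorem:
rank = r1 + r2 - 1
= 13 + 17 - 1
= 29

29


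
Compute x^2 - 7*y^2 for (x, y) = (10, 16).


x^2 - d*y^2
= 10^2 - 7*16^2
= 100 - 1792
= -1692

-1692


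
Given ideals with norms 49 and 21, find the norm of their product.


N(IJ) = N(I) * N(J)
= 49 * 21
= 1029

1029


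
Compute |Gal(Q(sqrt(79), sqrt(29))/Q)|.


The 2 square roots of distinct primes are multiplicatively independent over Q,
so [K:Q] = 2^2 and Gal(K/Q) is isomorphic to (Z/2Z)^2.
|Gal| = 2^2 = 4

4


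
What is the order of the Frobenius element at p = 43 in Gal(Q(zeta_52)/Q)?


The Frobenius at p in Gal(Q(zeta_n)/Q) = (Z/nZ)* is the class of p, so its order is ord_52(43), the smallest k >= 1 with 43^k = 1 mod 52.
n = 52 = 2^2 * 13, phi(52) = 24; the order divides phi(n).
Divisors of 24: 1, 2, 3, 4, 6, 8, 12, 24
Repeated squaring mod 52: 43^1 = 43, 43^2 = 29, 43^4 = 9, 43^8 = 29, 43^16 = 9
Test divisors in increasing order:
  k=1: 43^1 = 43 mod 52
  k=2: 43^2 = 29 mod 52
  k=3: 43^3 = 29 * 43 = 51 mod 52
  k=4: 43^4 = 9 mod 52
  k=6: 43^6 = 9 * 29 = 1 mod 52  <- first divisor giving 1
Order = 6

6


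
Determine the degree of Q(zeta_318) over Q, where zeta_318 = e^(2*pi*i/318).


The degree equals Euler's totient phi(318).
318 = 2 * 3 * 53
phi(318) = 104

104


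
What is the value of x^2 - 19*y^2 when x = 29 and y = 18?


x^2 - d*y^2
= 29^2 - 19*18^2
= 841 - 6156
= -5315

-5315


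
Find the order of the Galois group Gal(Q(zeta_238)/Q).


|Gal(Q(zeta_238)/Q)| = phi(238)
= 96

96


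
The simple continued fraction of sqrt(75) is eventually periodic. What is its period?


Run the CF algorithm for sqrt(75).
a_0 = floor(sqrt(75)) = 8; set m_0=0, q_0=1.
Recurrence: m' = q*a - m,  q' = (d - m'^2)/q,  a' = floor((a_0 + m')/q').
  step 1: m=8, q=11, a=1
  step 2: m=3, q=6, a=1
  step 3: m=3, q=11, a=1
  step 4: m=8, q=1, a=16
a_4 = 2*a_0 = 16, so the period closes here.
sqrt(75) = [8; 1, 1, 1, 16]
Period length = 4

4


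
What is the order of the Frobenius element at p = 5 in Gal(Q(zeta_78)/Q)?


The Frobenius at p in Gal(Q(zeta_n)/Q) = (Z/nZ)* is the class of p, so its order is ord_78(5), the smallest k >= 1 with 5^k = 1 mod 78.
n = 78 = 2 * 3 * 13, phi(78) = 24; the order divides phi(n).
Divisors of 24: 1, 2, 3, 4, 6, 8, 12, 24
Repeated squaring mod 78: 5^1 = 5, 5^2 = 25, 5^4 = 1, 5^8 = 1, 5^16 = 1
Test divisors in increasing order:
  k=1: 5^1 = 5 mod 78
  k=2: 5^2 = 25 mod 78
  k=3: 5^3 = 25 * 5 = 47 mod 78
  k=4: 5^4 = 1 mod 78  <- first divisor giving 1
Order = 4

4


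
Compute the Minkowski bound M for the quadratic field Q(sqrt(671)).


d = 671, d mod 4 = 3, so disc(K) = 4d = 2684; |disc(K)| = 2684
Real quadratic field, so n = 2, s = r2 = 0, r1 = 2
M = (n!/n^n) * (4/pi)^s * sqrt(|disc(K)|) = (2!/2^2) * (4/pi)^0 * sqrt(2684)
= 0.5 * 1.000000 * 51.807335
= 25.9037

25.9037


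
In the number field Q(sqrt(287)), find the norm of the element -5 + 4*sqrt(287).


N(a + b*sqrt(d)) = a^2 - d*b^2
= (-5)^2 - (287)*(4)^2
= 25 - 4592
= -4567

-4567


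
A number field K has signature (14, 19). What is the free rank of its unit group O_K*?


By Dirichlet's unit theorem:
rank = r1 + r2 - 1
= 14 + 19 - 1
= 32

32


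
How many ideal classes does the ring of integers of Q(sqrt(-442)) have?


K = Q(sqrt(-442)). d mod 4 = 2, so D = disc(K) = 4d = -1768
h(K) equals the number of primitive reduced positive-definite forms (a, b, c) = a*x^2 + b*x*y + c*y^2 with b^2 - 4ac = D,
where reduced means |b| <= a <= c, with b >= 0 whenever |b| = a or a = c, and primitive means gcd(a, b, c) = 1.
Reduced forces 3a^2 <= |D| = 1768, so 1 <= a <= 24; b must have the parity of D, and c = (b^2 - D)/(4a) must be an integer >= a.
Enumerate a = 1..24, b in [-a, a]:
  a=1: (1, 0, 442)  [1]
  a=2: (2, 0, 221)  [1]
  a=3..10: none
  a=11: (11, -6, 41), (11, 6, 41)  [2]
  a=12: none
  a=13: (13, 0, 34)  [1]
  a=14..16: none
  a=17: (17, 0, 26)  [1]
  a=18..21: none
  a=22: (22, -16, 23), (22, 16, 23)  [2]
  a=23..24: none
Total reduced forms: 1 + 1 + 2 + 1 + 1 + 2 = 8
h = 8

8


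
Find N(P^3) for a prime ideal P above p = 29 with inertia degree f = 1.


N(P^a) = p^(a*f)
= 29^(3*1)
= 29^3
= 24389

24389


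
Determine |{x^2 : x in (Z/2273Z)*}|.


For prime p, the number of non-zero quadratic residues is (p-1)/2.
= (2273-1)/2
= 1136

1136


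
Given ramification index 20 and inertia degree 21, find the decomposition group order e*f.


|D_P| = e * f
= 20 * 21
= 420

420


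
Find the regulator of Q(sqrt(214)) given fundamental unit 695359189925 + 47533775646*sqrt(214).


epsilon = 695359189925 + 47533775646*sqrt(214)
= 1.3907e+12
R = ln(1.3907e+12)
= 27.9608

27.9608


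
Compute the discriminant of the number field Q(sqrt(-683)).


For K = Q(sqrt(d)) with d squarefree: disc(K) = d if d = 1 mod 4, and disc(K) = 4d if d = 2 or 3 mod 4.
Here d = -683, and d mod 4 = 1.
d = 1 mod 4 (O_K = Z[(1+sqrt(d))/2]), so disc(K) = d = -683

-683


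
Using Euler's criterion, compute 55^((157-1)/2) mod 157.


p = 157 is prime and the exponent is (p-1)/2 = 78, so by Euler's criterion 55^78 = (55/157) = +1 or -1 mod 157.
Compute by square-and-multiply:
  78 = 64 + 8 + 4 + 2 (binary 1001110)
  Repeated squaring mod 157: 55^1 = 55, 55^2 = 42, 55^4 = 37, 55^8 = 113, 55^16 = 52, 55^32 = 35, 55^64 = 126
  55^78 = 55^64 * 55^8 * 55^4 * 55^2 = 126 * 113 * 37 * 42 mod 157
    126 * 113 = 14238 = 108 mod 157
    108 * 37 = 3996 = 71 mod 157
    71 * 42 = 2982 = 156 mod 157
  55^78 = 156 mod 157
Result 156 = p - 1 = -1 mod 157: 55 is a quadratic non-residue mod 157. As a residue in [0, p-1] the value is 156.
55^78 mod 157 = 156

156


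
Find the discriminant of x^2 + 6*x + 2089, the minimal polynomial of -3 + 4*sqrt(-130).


The element -3 + 4*sqrt(-130) has minimal polynomial:
x^2 + 6*x + 2089
Discriminant = (6)^2 - 4*(2089)
= 36 - 8356
= -8320

-8320


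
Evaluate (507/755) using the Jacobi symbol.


Compute (507/755) via quadratic reciprocity:
  reciprocity: (507/755) -> -(755/507)
  reduce: (248/507)
  pull out 2: (2/507) = -1  (since 507 mod 8 = 3)
  pull out 2: (2/507) = -1  (since 507 mod 8 = 3)
  pull out 2: (2/507) = -1  (since 507 mod 8 = 3)
  reciprocity: (31/507) -> -(507/31)
  reduce: (11/31)
  reciprocity: (11/31) -> -(31/11)
  reduce: (9/11)
  reciprocity: (9/11) -> +(11/9)
  reduce: (2/9)
  pull out 2: (2/9) = +1  (since 9 mod 8 = 1)
  (1/9) = 1
Product of signs = 1

1


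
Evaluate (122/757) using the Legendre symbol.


p = 757 is prime, so compute (122/757) with the reciprocity algorithm (Jacobi-symbol steps: pull out 2s via (2/n), flip via reciprocity, reduce):
  pull out 2: (2/757) = -1  (since 757 mod 8 = 5)
  reciprocity: (61/757) -> +(757/61)
  reduce: (25/61)
  reciprocity: (25/61) -> +(61/25)
  reduce: (11/25)
  reciprocity: (11/25) -> +(25/11)
  reduce: (3/11)
  reciprocity: (3/11) -> -(11/3)
  reduce: (2/3)
  pull out 2: (2/3) = -1  (since 3 mod 8 = 3)
  (1/3) = 1
Product of signs = -1
(122/757) = -1

-1


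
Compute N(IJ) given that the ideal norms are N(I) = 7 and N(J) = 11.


N(IJ) = N(I) * N(J)
= 7 * 11
= 77

77


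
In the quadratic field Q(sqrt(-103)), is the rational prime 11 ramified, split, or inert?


K = Q(sqrt(-103)). Since d mod 4 = 1, disc(K) = -103.
Check p | disc: -103 mod 11 = 7.
p does not divide disc. Compute Legendre symbol (d/p):
7^((11-1)/2) mod 11 = -1
(d/p) = -1, so p is inert: (p) stays prime with e=1, f=2, g=1.
Therefore p is inert.

inert


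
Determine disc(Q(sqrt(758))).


For K = Q(sqrt(d)) with d squarefree: disc(K) = d if d = 1 mod 4, and disc(K) = 4d if d = 2 or 3 mod 4.
Here d = 758, and d mod 4 = 2.
d = 2 mod 4, not 1 (O_K = Z[sqrt(d)]), so disc(K) = 4d = 4 * (758) = 3032

3032


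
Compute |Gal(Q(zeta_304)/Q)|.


|Gal(Q(zeta_304)/Q)| = phi(304)
= 144

144


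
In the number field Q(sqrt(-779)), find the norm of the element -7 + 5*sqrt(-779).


N(a + b*sqrt(d)) = a^2 - d*b^2
= (-7)^2 - (-779)*(5)^2
= 49 + 19475
= 19524

19524


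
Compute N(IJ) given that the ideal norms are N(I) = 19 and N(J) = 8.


N(IJ) = N(I) * N(J)
= 19 * 8
= 152

152


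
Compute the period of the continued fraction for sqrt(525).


Run the CF algorithm for sqrt(525).
a_0 = floor(sqrt(525)) = 22; set m_0=0, q_0=1.
Recurrence: m' = q*a - m,  q' = (d - m'^2)/q,  a' = floor((a_0 + m')/q').
  step 1: m=22, q=41, a=1
  step 2: m=19, q=4, a=10
  step 3: m=21, q=21, a=2
  step 4: m=21, q=4, a=10
  step 5: m=19, q=41, a=1
  step 6: m=22, q=1, a=44
a_6 = 2*a_0 = 44, so the period closes here.
sqrt(525) = [22; 1, 10, 2, 10, 1, 44]
Period length = 6

6


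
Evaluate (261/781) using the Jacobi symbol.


Compute (261/781) via quadratic reciprocity:
  reciprocity: (261/781) -> +(781/261)
  reduce: (259/261)
  reciprocity: (259/261) -> +(261/259)
  reduce: (2/259)
  pull out 2: (2/259) = -1  (since 259 mod 8 = 3)
  (1/259) = 1
Product of signs = -1

-1


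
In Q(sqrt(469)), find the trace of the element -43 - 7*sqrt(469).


Tr(a + b*sqrt(d)) = (a + b*sqrt(d)) + (a - b*sqrt(d)) = 2a
= 2 * (-43)
= -86

-86


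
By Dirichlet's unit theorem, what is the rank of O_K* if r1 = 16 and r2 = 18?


By Dirichlet's unit theorem:
rank = r1 + r2 - 1
= 16 + 18 - 1
= 33

33


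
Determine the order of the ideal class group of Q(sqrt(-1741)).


K = Q(sqrt(-1741)). d mod 4 = 3, so D = disc(K) = 4d = -6964
h(K) equals the number of primitive reduced positive-definite forms (a, b, c) = a*x^2 + b*x*y + c*y^2 with b^2 - 4ac = D,
where reduced means |b| <= a <= c, with b >= 0 whenever |b| = a or a = c, and primitive means gcd(a, b, c) = 1.
Reduced forces 3a^2 <= |D| = 6964, so 1 <= a <= 48; b must have the parity of D, and c = (b^2 - D)/(4a) must be an integer >= a.
Enumerate a = 1..48, b in [-a, a]:
  a=1: (1, 0, 1741)  [1]
  a=2: (2, 2, 871)  [1]
  a=3..4: none
  a=5: (5, -4, 349), (5, 4, 349)  [2]
  a=6: none
  a=7: (7, -6, 250), (7, 6, 250)  [2]
  a=8..9: none
  a=10: (10, -6, 175), (10, 6, 175)  [2]
  a=11..12: none
  a=13: (13, -2, 134), (13, 2, 134)  [2]
  a=14: (14, -6, 125), (14, 6, 125)  [2]
  a=15..18: none
  a=19: (19, -16, 95), (19, 16, 95)  [2]
  a=20..24: none
  a=25: (25, -6, 70), (25, 6, 70)  [2]
  a=26: (26, -2, 67), (26, 2, 67)  [2]
  a=27..28: none
  a=29: (29, -24, 65), (29, 24, 65)  [2]
  a=30..34: none
  a=35: (35, -34, 58), (35, -6, 50), (35, 6, 50), (35, 34, 58)  [4]
  a=36..37: none
  a=38: (38, -22, 49), (38, 22, 49)  [2]
  a=39..48: none
Total reduced forms: 1 + 1 + 2 + 2 + 2 + 2 + 2 + 2 + 2 + 2 + 2 + 4 + 2 = 26
h = 26

26


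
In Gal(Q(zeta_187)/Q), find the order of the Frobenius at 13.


The Frobenius at p in Gal(Q(zeta_n)/Q) = (Z/nZ)* is the class of p, so its order is ord_187(13), the smallest k >= 1 with 13^k = 1 mod 187.
n = 187 = 11 * 17, phi(187) = 160; the order divides phi(n).
Divisors of 160: 1, 2, 4, 5, 8, 10, 16, 20, 32, 40, 80, 160
Repeated squaring mod 187: 13^1 = 13, 13^2 = 169, 13^4 = 137, 13^8 = 69, 13^16 = 86, 13^32 = 103, 13^64 = 137, 13^128 = 69
Test divisors in increasing order:
  k=1: 13^1 = 13 mod 187
  k=2: 13^2 = 169 mod 187
  k=4: 13^4 = 137 mod 187
  k=5: 13^5 = 137 * 13 = 98 mod 187
  k=8: 13^8 = 69 mod 187
  k=10: 13^10 = 69 * 169 = 67 mod 187
  k=16: 13^16 = 86 mod 187
  k=20: 13^20 = 86 * 137 = 1 mod 187  <- first divisor giving 1
Order = 20

20


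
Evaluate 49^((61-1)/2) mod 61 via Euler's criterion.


p = 61 is prime and the exponent is (p-1)/2 = 30, so by Euler's criterion 49^30 = (49/61) = +1 or -1 mod 61.
Compute by square-and-multiply:
  30 = 16 + 8 + 4 + 2 (binary 11110)
  Repeated squaring mod 61: 49^1 = 49, 49^2 = 22, 49^4 = 57, 49^8 = 16, 49^16 = 12
  49^30 = 49^16 * 49^8 * 49^4 * 49^2 = 12 * 16 * 57 * 22 mod 61
    12 * 16 = 192 = 9 mod 61
    9 * 57 = 513 = 25 mod 61
    25 * 22 = 550 = 1 mod 61
  49^30 = 1 mod 61
Result 1: 49 is a quadratic residue mod 61.
49^30 mod 61 = 1

1


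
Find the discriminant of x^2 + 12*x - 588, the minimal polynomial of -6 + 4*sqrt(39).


The element -6 + 4*sqrt(39) has minimal polynomial:
x^2 + 12*x - 588
Discriminant = (12)^2 - 4*(-588)
= 144 + 2352
= 2496

2496


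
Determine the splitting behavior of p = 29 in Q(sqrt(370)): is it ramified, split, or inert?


K = Q(sqrt(370)). Since d mod 4 = 2, disc(K) = 1480.
Check p | disc: 1480 mod 29 = 1.
p does not divide disc. Compute Legendre symbol (d/p):
22^((29-1)/2) mod 29 = 1
(d/p) = 1, so p splits: (p) = P*P' with e=1, f=1, g=2.
Therefore p is split.

split


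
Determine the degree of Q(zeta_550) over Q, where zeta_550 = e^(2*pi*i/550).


The degree equals Euler's totient phi(550).
550 = 2 * 5^2 * 11
phi(550) = 200

200


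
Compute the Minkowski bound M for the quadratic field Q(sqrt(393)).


d = 393, d mod 4 = 1, so disc(K) = d = 393; |disc(K)| = 393
Real quadratic field, so n = 2, s = r2 = 0, r1 = 2
M = (n!/n^n) * (4/pi)^s * sqrt(|disc(K)|) = (2!/2^2) * (4/pi)^0 * sqrt(393)
= 0.5 * 1.000000 * 19.824228
= 9.9121

9.9121


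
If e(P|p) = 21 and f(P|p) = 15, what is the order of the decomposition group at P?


|D_P| = e * f
= 21 * 15
= 315

315


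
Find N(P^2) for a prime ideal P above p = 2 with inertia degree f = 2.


N(P^a) = p^(a*f)
= 2^(2*2)
= 2^4
= 16

16


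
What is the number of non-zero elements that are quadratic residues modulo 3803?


For prime p, the number of non-zero quadratic residues is (p-1)/2.
= (3803-1)/2
= 1901

1901


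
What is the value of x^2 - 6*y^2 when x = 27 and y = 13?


x^2 - d*y^2
= 27^2 - 6*13^2
= 729 - 1014
= -285

-285


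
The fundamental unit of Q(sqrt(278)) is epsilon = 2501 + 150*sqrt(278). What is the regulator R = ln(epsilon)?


epsilon = 2501 + 150*sqrt(278)
= 5001.9998
R = ln(5001.9998)
= 8.5176

8.5176


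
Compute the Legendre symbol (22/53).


p = 53 is prime, so compute (22/53) with the reciprocity algorithm (Jacobi-symbol steps: pull out 2s via (2/n), flip via reciprocity, reduce):
  pull out 2: (2/53) = -1  (since 53 mod 8 = 5)
  reciprocity: (11/53) -> +(53/11)
  reduce: (9/11)
  reciprocity: (9/11) -> +(11/9)
  reduce: (2/9)
  pull out 2: (2/9) = +1  (since 9 mod 8 = 1)
  (1/9) = 1
Product of signs = -1
(22/53) = -1

-1


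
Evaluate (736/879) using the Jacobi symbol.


Compute (736/879) via quadratic reciprocity:
  pull out 2: (2/879) = +1  (since 879 mod 8 = 7)
  pull out 2: (2/879) = +1  (since 879 mod 8 = 7)
  pull out 2: (2/879) = +1  (since 879 mod 8 = 7)
  pull out 2: (2/879) = +1  (since 879 mod 8 = 7)
  pull out 2: (2/879) = +1  (since 879 mod 8 = 7)
  reciprocity: (23/879) -> -(879/23)
  reduce: (5/23)
  reciprocity: (5/23) -> +(23/5)
  reduce: (3/5)
  reciprocity: (3/5) -> +(5/3)
  reduce: (2/3)
  pull out 2: (2/3) = -1  (since 3 mod 8 = 3)
  (1/3) = 1
Product of signs = 1

1


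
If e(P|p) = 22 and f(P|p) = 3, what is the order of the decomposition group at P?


|D_P| = e * f
= 22 * 3
= 66

66


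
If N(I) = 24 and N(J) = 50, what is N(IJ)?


N(IJ) = N(I) * N(J)
= 24 * 50
= 1200

1200


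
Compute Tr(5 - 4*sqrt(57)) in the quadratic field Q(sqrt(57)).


Tr(a + b*sqrt(d)) = (a + b*sqrt(d)) + (a - b*sqrt(d)) = 2a
= 2 * (5)
= 10

10


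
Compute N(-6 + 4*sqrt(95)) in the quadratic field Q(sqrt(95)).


N(a + b*sqrt(d)) = a^2 - d*b^2
= (-6)^2 - (95)*(4)^2
= 36 - 1520
= -1484

-1484


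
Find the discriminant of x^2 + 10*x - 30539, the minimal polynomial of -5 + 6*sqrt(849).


The element -5 + 6*sqrt(849) has minimal polynomial:
x^2 + 10*x - 30539
Discriminant = (10)^2 - 4*(-30539)
= 100 + 122156
= 122256

122256


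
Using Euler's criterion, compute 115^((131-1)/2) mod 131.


p = 131 is prime and the exponent is (p-1)/2 = 65, so by Euler's criterion 115^65 = (115/131) = +1 or -1 mod 131.
Compute by square-and-multiply:
  65 = 64 + 1 (binary 1000001)
  Repeated squaring mod 131: 115^1 = 115, 115^2 = 125, 115^4 = 36, 115^8 = 117, 115^16 = 65, 115^32 = 33, 115^64 = 41
  115^65 = 115^64 * 115^1 = 41 * 115 mod 131
    41 * 115 = 4715 = 130 mod 131
  115^65 = 130 mod 131
Result 130 = p - 1 = -1 mod 131: 115 is a quadratic non-residue mod 131. As a residue in [0, p-1] the value is 130.
115^65 mod 131 = 130

130


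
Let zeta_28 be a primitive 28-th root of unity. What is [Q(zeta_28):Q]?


The degree equals Euler's totient phi(28).
28 = 2^2 * 7
phi(28) = 12

12


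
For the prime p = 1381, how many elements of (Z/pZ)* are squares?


For prime p, the number of non-zero quadratic residues is (p-1)/2.
= (1381-1)/2
= 690

690


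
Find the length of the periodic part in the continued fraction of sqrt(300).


Run the CF algorithm for sqrt(300).
a_0 = floor(sqrt(300)) = 17; set m_0=0, q_0=1.
Recurrence: m' = q*a - m,  q' = (d - m'^2)/q,  a' = floor((a_0 + m')/q').
  step 1: m=17, q=11, a=3
  step 2: m=16, q=4, a=8
  step 3: m=16, q=11, a=3
  step 4: m=17, q=1, a=34
a_4 = 2*a_0 = 34, so the period closes here.
sqrt(300) = [17; 3, 8, 3, 34]
Period length = 4

4


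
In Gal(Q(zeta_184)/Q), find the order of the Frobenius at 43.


The Frobenius at p in Gal(Q(zeta_n)/Q) = (Z/nZ)* is the class of p, so its order is ord_184(43), the smallest k >= 1 with 43^k = 1 mod 184.
n = 184 = 2^3 * 23, phi(184) = 88; the order divides phi(n).
Divisors of 88: 1, 2, 4, 8, 11, 22, 44, 88
Repeated squaring mod 184: 43^1 = 43, 43^2 = 9, 43^4 = 81, 43^8 = 121, 43^16 = 105, 43^32 = 169, 43^64 = 41
Test divisors in increasing order:
  k=1: 43^1 = 43 mod 184
  k=2: 43^2 = 9 mod 184
  k=4: 43^4 = 81 mod 184
  k=8: 43^8 = 121 mod 184
  k=11: 43^11 = 121 * 9 * 43 = 91 mod 184
  k=22: 43^22 = 105 * 81 * 9 = 1 mod 184  <- first divisor giving 1
Order = 22

22


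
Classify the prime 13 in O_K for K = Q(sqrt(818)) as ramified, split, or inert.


K = Q(sqrt(818)). Since d mod 4 = 2, disc(K) = 3272.
Check p | disc: 3272 mod 13 = 9.
p does not divide disc. Compute Legendre symbol (d/p):
12^((13-1)/2) mod 13 = 1
(d/p) = 1, so p splits: (p) = P*P' with e=1, f=1, g=2.
Therefore p is split.

split


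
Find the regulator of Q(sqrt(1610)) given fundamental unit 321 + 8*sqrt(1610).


epsilon = 321 + 8*sqrt(1610)
= 641.9984
R = ln(641.9984)
= 6.4646

6.4646


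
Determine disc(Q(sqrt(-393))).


For K = Q(sqrt(d)) with d squarefree: disc(K) = d if d = 1 mod 4, and disc(K) = 4d if d = 2 or 3 mod 4.
Here d = -393, and d mod 4 = 3.
d = 3 mod 4, not 1 (O_K = Z[sqrt(d)]), so disc(K) = 4d = 4 * (-393) = -1572

-1572


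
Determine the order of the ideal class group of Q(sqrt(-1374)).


K = Q(sqrt(-1374)). d mod 4 = 2, so D = disc(K) = 4d = -5496
h(K) equals the number of primitive reduced positive-definite forms (a, b, c) = a*x^2 + b*x*y + c*y^2 with b^2 - 4ac = D,
where reduced means |b| <= a <= c, with b >= 0 whenever |b| = a or a = c, and primitive means gcd(a, b, c) = 1.
Reduced forces 3a^2 <= |D| = 5496, so 1 <= a <= 42; b must have the parity of D, and c = (b^2 - D)/(4a) must be an integer >= a.
Enumerate a = 1..42, b in [-a, a]:
  a=1: (1, 0, 1374)  [1]
  a=2: (2, 0, 687)  [1]
  a=3: (3, 0, 458)  [1]
  a=4: none
  a=5: (5, -2, 275), (5, 2, 275)  [2]
  a=6: (6, 0, 229)  [1]
  a=7..9: none
  a=10: (10, -8, 139), (10, 8, 139)  [2]
  a=11: (11, -2, 125), (11, 2, 125)  [2]
  a=12: none
  a=13: (13, -4, 106), (13, 4, 106)  [2]
  a=14: none
  a=15: (15, -12, 94), (15, 12, 94)  [2]
  a=16..21: none
  a=22: (22, -20, 67), (22, 20, 67)  [2]
  a=23: (23, -22, 65), (23, 22, 65)  [2]
  a=24: none
  a=25: (25, -2, 55), (25, 2, 55)  [2]
  a=26: (26, -4, 53), (26, 4, 53)  [2]
  a=27..29: none
  a=30: (30, -12, 47), (30, 12, 47)  [2]
  a=31..32: none
  a=33: (33, -24, 46), (33, 24, 46)  [2]
  a=34..38: none
  a=39: (39, -30, 41), (39, 30, 41)  [2]
  a=40..42: none
Total reduced forms: 1 + 1 + 1 + 2 + 1 + 2 + 2 + 2 + 2 + 2 + 2 + 2 + 2 + 2 + 2 + 2 = 28
h = 28

28


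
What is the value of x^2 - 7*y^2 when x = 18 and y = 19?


x^2 - d*y^2
= 18^2 - 7*19^2
= 324 - 2527
= -2203

-2203


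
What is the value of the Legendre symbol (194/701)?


p = 701 is prime, so compute (194/701) with the reciprocity algorithm (Jacobi-symbol steps: pull out 2s via (2/n), flip via reciprocity, reduce):
  pull out 2: (2/701) = -1  (since 701 mod 8 = 5)
  reciprocity: (97/701) -> +(701/97)
  reduce: (22/97)
  pull out 2: (2/97) = +1  (since 97 mod 8 = 1)
  reciprocity: (11/97) -> +(97/11)
  reduce: (9/11)
  reciprocity: (9/11) -> +(11/9)
  reduce: (2/9)
  pull out 2: (2/9) = +1  (since 9 mod 8 = 1)
  (1/9) = 1
Product of signs = -1
(194/701) = -1

-1


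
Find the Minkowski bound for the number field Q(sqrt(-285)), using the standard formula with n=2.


d = -285, d mod 4 = 3, so disc(K) = 4d = -1140; |disc(K)| = 1140
Imaginary quadratic field, so n = 2, s = r2 = 1, r1 = 0
M = (n!/n^n) * (4/pi)^s * sqrt(|disc(K)|) = (2!/2^2) * (4/pi)^1 * sqrt(1140)
= 0.5 * 1.273240 * 33.763886
= 21.4948

21.4948


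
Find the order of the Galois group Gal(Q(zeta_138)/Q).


|Gal(Q(zeta_138)/Q)| = phi(138)
= 44

44


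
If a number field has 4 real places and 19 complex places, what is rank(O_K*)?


By Dirichlet's unit theorem:
rank = r1 + r2 - 1
= 4 + 19 - 1
= 22

22


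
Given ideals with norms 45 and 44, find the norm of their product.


N(IJ) = N(I) * N(J)
= 45 * 44
= 1980

1980


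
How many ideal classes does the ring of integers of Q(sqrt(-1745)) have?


K = Q(sqrt(-1745)). d mod 4 = 3, so D = disc(K) = 4d = -6980
h(K) equals the number of primitive reduced positive-definite forms (a, b, c) = a*x^2 + b*x*y + c*y^2 with b^2 - 4ac = D,
where reduced means |b| <= a <= c, with b >= 0 whenever |b| = a or a = c, and primitive means gcd(a, b, c) = 1.
Reduced forces 3a^2 <= |D| = 6980, so 1 <= a <= 48; b must have the parity of D, and c = (b^2 - D)/(4a) must be an integer >= a.
Enumerate a = 1..48, b in [-a, a]:
  a=1: (1, 0, 1745)  [1]
  a=2: (2, 2, 873)  [1]
  a=3: (3, -2, 582), (3, 2, 582)  [2]
  a=4: none
  a=5: (5, 0, 349)  [1]
  a=6: (6, -2, 291), (6, 2, 291)  [2]
  a=7..8: none
  a=9: (9, -2, 194), (9, 2, 194)  [2]
  a=10: (10, 10, 177)  [1]
  a=11: (11, -4, 159), (11, 4, 159)  [2]
  a=12: none
  a=13: (13, -12, 137), (13, 12, 137)  [2]
  a=14: none
  a=15: (15, -10, 118), (15, 10, 118)  [2]
  a=16..17: none
  a=18: (18, -2, 97), (18, 2, 97)  [2]
  a=19..21: none
  a=22: (22, -18, 83), (22, 18, 83)  [2]
  a=23: (23, -14, 78), (23, 14, 78)  [2]
  a=24..25: none
  a=26: (26, -14, 69), (26, 14, 69)  [2]
  a=27: (27, -16, 67), (27, 16, 67)  [2]
  a=28: none
  a=29: (29, -26, 66), (29, 26, 66)  [2]
  a=30: (30, -10, 59), (30, 10, 59)  [2]
  a=31..32: none
  a=33: (33, -26, 58), (33, -4, 53), (33, 4, 53), (33, 26, 58)  [4]
  a=34..38: none
  a=39: (39, -38, 54), (39, -14, 46), (39, 14, 46), (39, 38, 54)  [4]
  a=40: none
  a=41: (41, -20, 45), (41, 20, 45)  [2]
  a=42..48: none
Total reduced forms: 1 + 1 + 2 + 1 + 2 + 2 + 1 + 2 + 2 + 2 + 2 + 2 + 2 + 2 + 2 + 2 + 2 + 4 + 4 + 2 = 40
h = 40

40


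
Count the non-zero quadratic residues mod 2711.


For prime p, the number of non-zero quadratic residues is (p-1)/2.
= (2711-1)/2
= 1355

1355


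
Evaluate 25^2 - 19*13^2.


x^2 - d*y^2
= 25^2 - 19*13^2
= 625 - 3211
= -2586

-2586


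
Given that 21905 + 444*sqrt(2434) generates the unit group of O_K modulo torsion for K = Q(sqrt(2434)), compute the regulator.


epsilon = 21905 + 444*sqrt(2434)
= 43810.0000
R = ln(43810.0000)
= 10.6876

10.6876


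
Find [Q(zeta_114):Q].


The degree equals Euler's totient phi(114).
114 = 2 * 3 * 19
phi(114) = 36

36


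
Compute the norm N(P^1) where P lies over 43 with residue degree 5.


N(P^a) = p^(a*f)
= 43^(1*5)
= 43^5
= 147008443

147008443


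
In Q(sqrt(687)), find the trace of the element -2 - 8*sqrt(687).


Tr(a + b*sqrt(d)) = (a + b*sqrt(d)) + (a - b*sqrt(d)) = 2a
= 2 * (-2)
= -4

-4


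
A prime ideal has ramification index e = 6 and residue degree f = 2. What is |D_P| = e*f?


|D_P| = e * f
= 6 * 2
= 12

12


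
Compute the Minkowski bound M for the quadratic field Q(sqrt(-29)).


d = -29, d mod 4 = 3, so disc(K) = 4d = -116; |disc(K)| = 116
Imaginary quadratic field, so n = 2, s = r2 = 1, r1 = 0
M = (n!/n^n) * (4/pi)^s * sqrt(|disc(K)|) = (2!/2^2) * (4/pi)^1 * sqrt(116)
= 0.5 * 1.273240 * 10.770330
= 6.8566

6.8566


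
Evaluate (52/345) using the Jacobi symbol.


Compute (52/345) via quadratic reciprocity:
  pull out 2: (2/345) = +1  (since 345 mod 8 = 1)
  pull out 2: (2/345) = +1  (since 345 mod 8 = 1)
  reciprocity: (13/345) -> +(345/13)
  reduce: (7/13)
  reciprocity: (7/13) -> +(13/7)
  reduce: (6/7)
  pull out 2: (2/7) = +1  (since 7 mod 8 = 7)
  reciprocity: (3/7) -> -(7/3)
  reduce: (1/3)
  (1/3) = 1
Product of signs = -1

-1


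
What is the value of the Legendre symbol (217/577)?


p = 577 is prime, so compute (217/577) with the reciprocity algorithm (Jacobi-symbol steps: pull out 2s via (2/n), flip via reciprocity, reduce):
  reciprocity: (217/577) -> +(577/217)
  reduce: (143/217)
  reciprocity: (143/217) -> +(217/143)
  reduce: (74/143)
  pull out 2: (2/143) = +1  (since 143 mod 8 = 7)
  reciprocity: (37/143) -> +(143/37)
  reduce: (32/37)
  pull out 2: (2/37) = -1  (since 37 mod 8 = 5)
  pull out 2: (2/37) = -1  (since 37 mod 8 = 5)
  pull out 2: (2/37) = -1  (since 37 mod 8 = 5)
  pull out 2: (2/37) = -1  (since 37 mod 8 = 5)
  pull out 2: (2/37) = -1  (since 37 mod 8 = 5)
  (1/37) = 1
Product of signs = -1
(217/577) = -1

-1


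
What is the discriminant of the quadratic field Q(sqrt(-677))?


For K = Q(sqrt(d)) with d squarefree: disc(K) = d if d = 1 mod 4, and disc(K) = 4d if d = 2 or 3 mod 4.
Here d = -677, and d mod 4 = 3.
d = 3 mod 4, not 1 (O_K = Z[sqrt(d)]), so disc(K) = 4d = 4 * (-677) = -2708

-2708


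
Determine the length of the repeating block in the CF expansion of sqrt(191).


Run the CF algorithm for sqrt(191).
a_0 = floor(sqrt(191)) = 13; set m_0=0, q_0=1.
Recurrence: m' = q*a - m,  q' = (d - m'^2)/q,  a' = floor((a_0 + m')/q').
  step 1: m=13, q=22, a=1
  step 2: m=9, q=5, a=4
  step 3: m=11, q=14, a=1
  step 4: m=3, q=13, a=1
  step 5: m=10, q=7, a=3
  step 6: m=11, q=10, a=2
  step 7: m=9, q=11, a=2
  step 8: m=13, q=2, a=13
  step 9: m=13, q=11, a=2
  step 10: m=9, q=10, a=2
  step 11: m=11, q=7, a=3
  step 12: m=10, q=13, a=1
  step 13: m=3, q=14, a=1
  step 14: m=11, q=5, a=4
  step 15: m=9, q=22, a=1
  step 16: m=13, q=1, a=26
a_16 = 2*a_0 = 26, so the period closes here.
sqrt(191) = [13; 1, 4, 1, 1, 3, 2, 2, 13, 2, 2, 3, 1, 1, 4, 1, 26]
Period length = 16

16


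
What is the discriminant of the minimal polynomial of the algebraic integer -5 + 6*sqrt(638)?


The element -5 + 6*sqrt(638) has minimal polynomial:
x^2 + 10*x - 22943
Discriminant = (10)^2 - 4*(-22943)
= 100 + 91772
= 91872

91872


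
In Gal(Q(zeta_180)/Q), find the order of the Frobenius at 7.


The Frobenius at p in Gal(Q(zeta_n)/Q) = (Z/nZ)* is the class of p, so its order is ord_180(7), the smallest k >= 1 with 7^k = 1 mod 180.
n = 180 = 2^2 * 3^2 * 5, phi(180) = 48; the order divides phi(n).
Divisors of 48: 1, 2, 3, 4, 6, 8, 12, 16, 24, 48
Repeated squaring mod 180: 7^1 = 7, 7^2 = 49, 7^4 = 61, 7^8 = 121, 7^16 = 61, 7^32 = 121
Test divisors in increasing order:
  k=1: 7^1 = 7 mod 180
  k=2: 7^2 = 49 mod 180
  k=3: 7^3 = 49 * 7 = 163 mod 180
  k=4: 7^4 = 61 mod 180
  k=6: 7^6 = 61 * 49 = 109 mod 180
  k=8: 7^8 = 121 mod 180
  k=12: 7^12 = 121 * 61 = 1 mod 180  <- first divisor giving 1
Order = 12

12


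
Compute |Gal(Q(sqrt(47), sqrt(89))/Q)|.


The 2 square roots of distinct primes are multiplicatively independent over Q,
so [K:Q] = 2^2 and Gal(K/Q) is isomorphic to (Z/2Z)^2.
|Gal| = 2^2 = 4

4


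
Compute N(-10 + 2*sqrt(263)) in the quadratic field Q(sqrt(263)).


N(a + b*sqrt(d)) = a^2 - d*b^2
= (-10)^2 - (263)*(2)^2
= 100 - 1052
= -952

-952
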